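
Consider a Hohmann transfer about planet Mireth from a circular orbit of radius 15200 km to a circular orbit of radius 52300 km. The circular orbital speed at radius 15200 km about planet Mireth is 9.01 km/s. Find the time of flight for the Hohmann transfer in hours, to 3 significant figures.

t = 4.87 hours

From the circular-orbit relation v² = μ/r at r = 15200 km: μ = v²r = (9.01)² × 15200 = 1.23394×10^6 km³/s².
Semi-major axis of the transfer orbit: a_t = (15200 + 52300)/2 = 33750 km.
Transfer time t = π√(a_t³/μ) = π√((33750)³ / 1.23394×10^6) = 17540 s.
Converting: 17540 s ÷ 3600 s/hour = 4.87 hours.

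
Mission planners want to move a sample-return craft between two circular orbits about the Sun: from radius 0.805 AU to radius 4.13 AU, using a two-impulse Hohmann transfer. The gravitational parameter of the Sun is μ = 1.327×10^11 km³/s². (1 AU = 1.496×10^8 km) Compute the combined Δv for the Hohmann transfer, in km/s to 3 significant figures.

In km: r₁ = 0.805 × 1.496×10^8 = 1.20428×10^8 km; r₂ = 4.13 × 1.496×10^8 = 6.17848×10^8 km.
The Hohmann ellipse has a_t = (r₁ + r₂)/2 = 3.69138×10^8 km.
At r₁ the circular-orbit speed is v₁ = √(μ/r₁) = 33.195 km/s.
Transfer-orbit speed at r₁ (v² = μ(2/r − 1/a)): v_p = √[μ(2/r₁ − 1/a_t)] = 42.946 km/s.
First burn Δv₁ = |v_p − v₁| = 9.751 km/s.
Circular speed at r₂: v₂ = √(μ/r₂) = 14.6553 km/s.
Transfer-orbit speed at r₂: v_a = √[μ(2/r₂ − 1/a_t)] = 8.37074 km/s.
Second burn Δv₂ = |v₂ − v_a| = 6.285 km/s.
Δv = Δv₁ + Δv₂ = 9.751 + 6.285 = 16.04 km/s.

Δv = 16.0 km/s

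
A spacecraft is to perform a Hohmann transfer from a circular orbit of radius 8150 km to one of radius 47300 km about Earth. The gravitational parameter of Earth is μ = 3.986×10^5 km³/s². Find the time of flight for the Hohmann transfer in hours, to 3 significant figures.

Transfer-ellipse semi-major axis a_t = (r₁ + r₂)/2 = (8150 + 47300)/2 = 27725 km.
Transfer time t = π√(a_t³/μ) = π√((27725)³ / 3.986×10^5) = 22970 s.
Converting: 22970 s ÷ 3600 s/hour = 6.38 hours.

t = 6.38 hours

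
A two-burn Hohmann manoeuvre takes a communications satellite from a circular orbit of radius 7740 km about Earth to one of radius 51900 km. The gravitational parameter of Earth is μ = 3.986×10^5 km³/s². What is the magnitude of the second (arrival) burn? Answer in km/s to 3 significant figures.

Δv₂ = 1.36 km/s

The Hohmann ellipse has a_t = (r₁ + r₂)/2 = 29820 km.
On the circular orbit at r = 51900 km, v_c = √(μ/r) = 2.771 km/s.
Vis-viva on the transfer ellipse at r = 51900 km gives v_t = √[μ(2/r − 1/a_t)] = 1.412 km/s.
Δv₂ = |v_t − v_c| = |1.412 − 2.771| = 1.359 km/s.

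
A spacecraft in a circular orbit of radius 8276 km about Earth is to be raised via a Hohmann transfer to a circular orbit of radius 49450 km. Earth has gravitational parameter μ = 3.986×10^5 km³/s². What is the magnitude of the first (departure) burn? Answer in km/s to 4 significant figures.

Δv₁ = 2.144 km/s

Transfer-ellipse semi-major axis a_t = (r₁ + r₂)/2 = (8276 + 49450)/2 = 28863 km.
On the circular orbit at r = 8276 km, v_c = √(μ/r) = 6.940 km/s.
Transfer-orbit speed at the same r (vis-viva, a = a_t): v_t = √[μ(2/r − 1/a_t)] = 9.084 km/s.
Δv₁ = |v_t − v_c| = |9.084 − 6.940| = 2.144 km/s.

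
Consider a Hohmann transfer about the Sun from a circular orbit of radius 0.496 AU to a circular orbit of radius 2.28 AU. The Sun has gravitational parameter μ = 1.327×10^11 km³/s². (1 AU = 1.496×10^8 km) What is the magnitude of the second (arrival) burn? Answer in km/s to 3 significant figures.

In km: r₁ = 0.496 × 1.496×10^8 = 7.42016×10^7 km; r₂ = 2.28 × 1.496×10^8 = 3.41088×10^8 km.
The Hohmann ellipse has a_t = (r₁ + r₂)/2 = 2.076448×10^8 km.
Circular speed at r = 3.41088×10^8 km: v_c = √(μ/r) = 19.724 km/s.
Transfer-orbit speed at the same r (vis-viva, a = a_t): v_t = √[μ(2/r − 1/a_t)] = 11.791 km/s.
Δv₂ = |v_t − v_c| = |11.791 − 19.724| = 7.933 km/s.

Δv₂ = 7.93 km/s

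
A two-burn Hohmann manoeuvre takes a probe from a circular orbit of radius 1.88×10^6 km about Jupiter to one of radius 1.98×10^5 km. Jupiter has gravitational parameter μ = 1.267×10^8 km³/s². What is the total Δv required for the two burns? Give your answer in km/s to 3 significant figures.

Δv = 13.4 km/s

Semi-major axis of the transfer orbit: a_t = (1.880×10^6 + 1.980×10^5)/2 = 1.039×10^6 km.
Circular speed at r₁: v₁ = √(μ/r₁) = √(1.267×10^8/1.880×10^6) = 8.2094 km/s.
On the transfer ellipse at r₁, vis-viva equation gives v_a = √[μ(2/r₁ − 1/a_t)] = 3.5837 km/s.
First burn Δv₁ = |v_a − v₁| = 4.626 km/s.
Circular speed at r₂: v₂ = √(μ/r₂) = 25.296 km/s.
Transfer-orbit speed at r₂: v_p = √[μ(2/r₂ − 1/a_t)] = 34.027 km/s.
Second burn Δv₂ = |v₂ − v_p| = 8.731 km/s.
Total Δv = Δv₁ + Δv₂ = 13.36 km/s.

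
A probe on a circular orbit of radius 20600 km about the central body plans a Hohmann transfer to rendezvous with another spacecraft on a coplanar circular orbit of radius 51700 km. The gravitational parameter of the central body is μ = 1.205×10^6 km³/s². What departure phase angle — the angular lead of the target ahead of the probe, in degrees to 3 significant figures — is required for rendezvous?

φ = 74.8°

The Hohmann ellipse has a_t = (r₁ + r₂)/2 = 36150 km.
Transfer time t = π√(a_t³/μ) = 19671 s.
Target angular speed ω₂ = √(μ/r₂³) = 9.3381×10^-5 rad/s.
Angle swept by the target during transfer: ω₂·t = 1.8369 rad = 105.2°.
The probe traverses 180° on the transfer ellipse, so the target must lead by 180° − 105.2° = 74.8°.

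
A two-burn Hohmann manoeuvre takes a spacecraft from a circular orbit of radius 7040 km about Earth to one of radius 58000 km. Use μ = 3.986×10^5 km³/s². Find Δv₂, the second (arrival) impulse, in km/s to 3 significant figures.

Δv₂ = 1.40 km/s

Semi-major axis of the transfer orbit: a_t = (7040 + 58000)/2 = 32520 km.
On the circular orbit at r = 58000 km, v_c = √(μ/r) = 2.622 km/s.
Vis-viva on the transfer ellipse at r = 58000 km gives v_t = √[μ(2/r − 1/a_t)] = 1.220 km/s.
Δv₂ = |v_t − v_c| = |1.220 − 2.622| = 1.402 km/s.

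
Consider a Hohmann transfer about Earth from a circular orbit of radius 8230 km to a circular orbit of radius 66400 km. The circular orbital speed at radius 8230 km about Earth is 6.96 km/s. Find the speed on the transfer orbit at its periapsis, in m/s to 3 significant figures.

From the circular-orbit relation v² = μ/r at r = 8230 km: μ = v²r = (6.96)² × 8230 = 3.98674×10^5 km³/s².
Semi-major axis of the transfer orbit: a_t = (8230 + 66400)/2 = 37315 km.
The periapsis of the transfer ellipse is at r = 8230 km.
Vis-viva: v = √[μ(2/r − 1/a_t)] = √[3.98674×10^5 × (2/8230 − 1/37315)] = 9.284 km/s.

v = 9280 m/s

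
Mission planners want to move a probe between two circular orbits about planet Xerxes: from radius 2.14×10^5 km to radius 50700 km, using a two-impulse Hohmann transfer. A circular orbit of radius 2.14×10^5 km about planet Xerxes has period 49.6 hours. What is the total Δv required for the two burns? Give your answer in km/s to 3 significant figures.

From Kepler's third law T² = 4π²r³/μ at r = 2.14×10^5 km, T = 49.6 hours = 49.6 × 3600 s = 1.7856×10^5 s: μ = 4π²r³/T² = 1.21348×10^7 km³/s².
Semi-major axis of the transfer orbit: a_t = (2.140×10^5 + 50700)/2 = 1.3235×10^5 km.
At r₁ the circular-orbit speed is v₁ = √(μ/r₁) = 7.530251 km/s.
On the transfer ellipse at r₁, v² = μ(2/r − 1/a) gives v_a = √[μ(2/r₁ − 1/a_t)] = 4.660703 km/s.
First burn Δv₁ = |v_a − v₁| = 2.8695 km/s.
At r₂, v₂ = √(μ/r₂) = 15.4708 km/s.
Transfer-orbit speed at r₂: v_p = √[μ(2/r₂ − 1/a_t)] = 19.6724 km/s.
Second burn Δv₂ = |v₂ − v_p| = 4.2016 km/s.
Δv = Δv₁ + Δv₂ = 2.8695 + 4.2016 = 7.071 km/s.

Δv = 7.07 km/s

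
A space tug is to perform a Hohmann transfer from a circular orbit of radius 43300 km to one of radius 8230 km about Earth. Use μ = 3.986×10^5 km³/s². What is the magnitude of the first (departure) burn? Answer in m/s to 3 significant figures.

Semi-major axis of the transfer orbit: a_t = (43300 + 8230)/2 = 25765 km.
Circular speed at r = 43300 km: v_c = √(μ/r) = 3.034 km/s.
Vis-viva on the transfer ellipse at r = 43300 km gives v_t = √[μ(2/r − 1/a_t)] = 1.715 km/s.
Δv₁ = |v_t − v_c| = |1.715 − 3.034| = 1.319 km/s.

Δv₁ = 1320 m/s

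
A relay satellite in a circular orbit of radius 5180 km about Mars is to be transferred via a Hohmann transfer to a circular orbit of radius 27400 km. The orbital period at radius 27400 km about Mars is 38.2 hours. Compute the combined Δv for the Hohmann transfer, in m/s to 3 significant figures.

Δv = 1400 m/s

From Kepler's third law T² = 4π²r³/μ at r = 27400 km, T = 38.2 hours = 38.2 × 3600 s = 1.3752×10^5 s: μ = 4π²r³/T² = 42941.7 km³/s².
Transfer-ellipse semi-major axis a_t = (r₁ + r₂)/2 = (5180 + 27400)/2 = 16290 km.
At r₁ the circular-orbit speed is v₁ = √(μ/r₁) = 2.8792 km/s.
On the transfer ellipse at r₁, v² = μ(2/r − 1/a) gives v_p = √[μ(2/r₁ − 1/a_t)] = 3.7341 km/s.
First burn Δv₁ = |v_p − v₁| = 0.8549 km/s.
At r₂, v₂ = √(μ/r₂) = 1.25189 km/s.
Transfer-orbit speed at r₂: v_a = √[μ(2/r₂ − 1/a_t)] = 0.705942 km/s.
Second burn Δv₂ = |v₂ − v_a| = 0.5459 km/s.
Total Δv = Δv₁ + Δv₂ = 1.401 km/s.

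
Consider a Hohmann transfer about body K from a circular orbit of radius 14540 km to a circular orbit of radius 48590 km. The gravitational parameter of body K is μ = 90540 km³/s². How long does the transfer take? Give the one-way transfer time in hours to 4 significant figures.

t = 16.26 hours

Transfer-ellipse semi-major axis a_t = (r₁ + r₂)/2 = (14540 + 48590)/2 = 31565 km.
By Kepler's third law the transfer-orbit period is T = 2π√(a_t³/μ), so t = T/2 = 58550 s.
Converting: 58550 s ÷ 3600 s/hour = 16.26 hours.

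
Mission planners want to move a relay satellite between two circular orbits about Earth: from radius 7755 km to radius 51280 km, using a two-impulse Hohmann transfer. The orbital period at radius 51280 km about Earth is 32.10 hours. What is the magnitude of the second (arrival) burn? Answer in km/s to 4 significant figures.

Δv₂ = 1.359 km/s

From Kepler's third law T² = 4π²r³/μ at r = 51280 km, T = 32.10 hours = 32.10 × 3600 s = 1.1556×10^5 s: μ = 4π²r³/T² = 3.98647×10^5 km³/s².
Transfer-ellipse semi-major axis a_t = (r₁ + r₂)/2 = (7755 + 51280)/2 = 29517.5 km.
Circular speed at r = 51280 km: v_c = √(μ/r) = 2.788 km/s.
Vis-viva on the transfer ellipse at r = 51280 km gives v_t = √[μ(2/r − 1/a_t)] = 1.429 km/s.
Δv₂ = |v_t − v_c| = |1.429 − 2.788| = 1.359 km/s.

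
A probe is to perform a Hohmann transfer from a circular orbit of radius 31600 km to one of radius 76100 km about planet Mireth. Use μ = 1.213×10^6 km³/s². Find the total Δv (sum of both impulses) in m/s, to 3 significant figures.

Δv = 2100 m/s

The Hohmann ellipse has a_t = (r₁ + r₂)/2 = 53850 km.
Circular speed at r₁: v₁ = √(μ/r₁) = √(1.213×10^6/31600) = 6.1956 km/s.
On the transfer ellipse at r₁, v² = μ(2/r − 1/a) gives v_p = √[μ(2/r₁ − 1/a_t)] = 7.3652 km/s.
First burn Δv₁ = |v_p − v₁| = 1.170 km/s.
Circular speed at r₂: v₂ = √(μ/r₂) = 3.99244 km/s.
Transfer-orbit speed at r₂: v_a = √[μ(2/r₂ − 1/a_t)] = 3.05836 km/s.
Second burn Δv₂ = |v₂ − v_a| = 0.9341 km/s.
Δv = Δv₁ + Δv₂ = 1.170 + 0.9341 = 2.104 km/s.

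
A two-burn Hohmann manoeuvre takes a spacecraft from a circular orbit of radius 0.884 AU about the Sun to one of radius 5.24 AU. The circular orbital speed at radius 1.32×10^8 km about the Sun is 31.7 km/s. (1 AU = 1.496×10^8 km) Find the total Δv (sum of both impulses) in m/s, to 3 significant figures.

Δv = 15800 m/s

From the circular-orbit relation v² = μ/r at r = 1.32×10^8 km: μ = v²r = (31.7)² × 1.32×10^8 = 1.32645×10^11 km³/s².
In km: r₁ = 0.884 × 1.496×10^8 = 1.322464×10^8 km; r₂ = 5.24 × 1.496×10^8 = 7.83904×10^8 km.
The Hohmann ellipse has a_t = (r₁ + r₂)/2 = 4.580752×10^8 km.
At r₁ the circular-orbit speed is v₁ = √(μ/r₁) = 31.67 km/s.
On the transfer ellipse at r₁, vis-viva equation gives v_p = √[μ(2/r₁ − 1/a_t)] = 41.43 km/s.
First burn Δv₁ = |v_p − v₁| = 9.760 km/s.
Circular speed at r₂: v₂ = √(μ/r₂) = 13.008 km/s.
Transfer-orbit speed at r₂: v_a = √[μ(2/r₂ − 1/a_t)] = 6.9894 km/s.
Second burn Δv₂ = |v₂ − v_a| = 6.019 km/s.
Δv = Δv₁ + Δv₂ = 9.760 + 6.019 = 15.78 km/s.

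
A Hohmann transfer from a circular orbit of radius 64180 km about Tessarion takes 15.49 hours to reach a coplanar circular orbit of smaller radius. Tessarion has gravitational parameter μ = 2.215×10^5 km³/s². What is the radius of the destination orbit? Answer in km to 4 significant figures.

r₂ = 18160 km

Transfer time t = 15.49 hours = 55764 s, and t = π√(a_t³/μ).
So a_t = (μ t²/π²)^(1/3) = (2.215×10^5 × (55764)² / π²)^(1/3) = 41171 km.
Since a_t = (r₁ + r₂)/2, r₂ = 2a_t − r₁ = 2×41171 − 64180 = 18162 km.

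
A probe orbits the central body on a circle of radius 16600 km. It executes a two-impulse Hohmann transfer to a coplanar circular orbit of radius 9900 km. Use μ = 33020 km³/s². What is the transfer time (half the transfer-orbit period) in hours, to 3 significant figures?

The Hohmann ellipse has a_t = (r₁ + r₂)/2 = 13250 km.
By Kepler's third law the transfer-orbit period is T = 2π√(a_t³/μ), so t = T/2 = 26368 s.
Converting: 26368 s ÷ 3600 s/hour = 7.32 hours.

t = 7.32 hours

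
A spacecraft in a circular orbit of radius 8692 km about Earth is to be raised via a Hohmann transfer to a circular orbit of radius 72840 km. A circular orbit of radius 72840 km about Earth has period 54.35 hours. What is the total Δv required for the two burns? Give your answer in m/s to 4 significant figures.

Δv = 3539 m/s

From Kepler's third law T² = 4π²r³/μ at r = 72840 km, T = 54.35 hours = 54.35 × 3600 s = 1.9566×10^5 s: μ = 4π²r³/T² = 3.98534×10^5 km³/s².
Semi-major axis of the transfer orbit: a_t = (8692 + 72840)/2 = 40766 km.
Circular speed at r₁: v₁ = √(μ/r₁) = √(3.98534×10^5/8692) = 6.771 km/s.
Transfer-orbit speed at r₁ (vis-viva equation): v_p = √[μ(2/r₁ − 1/a_t)] = 9.051 km/s.
First burn Δv₁ = |v_p − v₁| = 2.280 km/s.
Circular speed at r₂: v₂ = √(μ/r₂) = 2.339 km/s.
Transfer-orbit speed at r₂: v_a = √[μ(2/r₂ − 1/a_t)] = 1.080 km/s.
Second burn Δv₂ = |v₂ − v_a| = 1.259 km/s.
Δv = Δv₁ + Δv₂ = 2.280 + 1.259 = 3.539 km/s.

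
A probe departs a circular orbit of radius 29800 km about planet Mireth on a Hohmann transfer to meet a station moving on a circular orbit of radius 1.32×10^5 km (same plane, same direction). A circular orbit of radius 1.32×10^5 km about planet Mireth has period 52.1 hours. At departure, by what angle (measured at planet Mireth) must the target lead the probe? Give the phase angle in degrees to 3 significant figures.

φ = 93.6°

From Kepler's third law T² = 4π²r³/μ at r = 1.32×10^5 km, T = 52.1 hours = 52.1 × 3600 s = 1.8756×10^5 s: μ = 4π²r³/T² = 2.58108×10^6 km³/s².
The Hohmann ellipse has a_t = (r₁ + r₂)/2 = 80900 km.
The half-period of the transfer ellipse is t = π√(a_t³/μ) = 44995.8 s.
The target's mean motion on its circular orbit is ω₂ = √(μ/r₂³) = 3.34996×10^-5 rad/s.
Angle swept by the target during transfer: ω₂·t = 1.5073 rad = 86.36°.
Arrival is 180° from departure on the ellipse, so φ = 180° − 86.36° = 93.6°.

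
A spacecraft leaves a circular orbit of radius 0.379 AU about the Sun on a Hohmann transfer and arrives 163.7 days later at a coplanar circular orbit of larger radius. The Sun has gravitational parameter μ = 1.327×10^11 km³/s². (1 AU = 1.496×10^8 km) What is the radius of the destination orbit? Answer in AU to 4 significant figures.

In km: r₁ = 0.379 × 1.496×10^8 = 5.66984×10^7 km.
Transfer time t = 163.7 days = 1.414368×10^7 s, and t = π√(a_t³/μ).
So a_t = (μ t²/π²)^(1/3) = (1.327×10^11 × (1.414368×10^7)² / π²)^(1/3) = 1.3907×10^8 km.
Since a_t = (r₁ + r₂)/2, r₂ = 2a_t − r₁ = 2×1.3907×10^8 − 5.66984×10^7 = 2.214416×10^8 km.
In AU: r₂ = 2.214416×10^8 / 1.496×10^8 = 1.480 AU.

r₂ = 1.480 AU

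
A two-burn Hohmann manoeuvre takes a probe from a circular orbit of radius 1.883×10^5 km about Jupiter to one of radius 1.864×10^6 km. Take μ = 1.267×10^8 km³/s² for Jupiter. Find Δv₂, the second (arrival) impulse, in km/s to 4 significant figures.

Δv₂ = 4.713 km/s

The Hohmann ellipse has a_t = (r₁ + r₂)/2 = 1.02615×10^6 km.
On the circular orbit at r = 1.864×10^6 km, v_c = √(μ/r) = 8.245 km/s.
Vis-viva on the transfer ellipse at r = 1.864×10^6 km gives v_t = √[μ(2/r − 1/a_t)] = 3.532 km/s.
Δv₂ = |v_t − v_c| = |3.532 − 8.245| = 4.713 km/s.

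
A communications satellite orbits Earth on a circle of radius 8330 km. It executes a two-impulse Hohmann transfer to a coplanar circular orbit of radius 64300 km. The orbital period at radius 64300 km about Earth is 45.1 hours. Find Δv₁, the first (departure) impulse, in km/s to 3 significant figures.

Δv₁ = 2.29 km/s

From Kepler's third law T² = 4π²r³/μ at r = 64300 km, T = 45.1 hours = 45.1 × 3600 s = 1.6236×10^5 s: μ = 4π²r³/T² = 3.98139×10^5 km³/s².
The Hohmann ellipse has a_t = (r₁ + r₂)/2 = 36315 km.
On the circular orbit at r = 8330 km, v_c = √(μ/r) = 6.913 km/s.
Vis-viva on the transfer ellipse at r = 8330 km gives v_t = √[μ(2/r − 1/a_t)] = 9.199 km/s.
Δv₁ = |v_t − v_c| = |9.199 − 6.913| = 2.286 km/s.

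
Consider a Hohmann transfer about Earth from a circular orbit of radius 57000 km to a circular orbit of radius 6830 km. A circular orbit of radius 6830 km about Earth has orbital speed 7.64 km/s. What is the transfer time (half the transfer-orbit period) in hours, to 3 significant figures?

t = 7.88 hours

From the circular-orbit relation v² = μ/r at r = 6830 km: μ = v²r = (7.64)² × 6830 = 3.98664×10^5 km³/s².
Transfer-ellipse semi-major axis a_t = (r₁ + r₂)/2 = (57000 + 6830)/2 = 31915 km.
Transfer time t = π√(a_t³/μ) = π√((31915)³ / 3.98664×10^5) = 28370 s.
Converting: 28370 s ÷ 3600 s/hour = 7.88 hours.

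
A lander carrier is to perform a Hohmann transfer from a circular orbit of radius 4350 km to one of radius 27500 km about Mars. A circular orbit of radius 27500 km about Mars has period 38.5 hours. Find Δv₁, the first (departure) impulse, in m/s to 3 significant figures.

Δv₁ = 985 m/s

From Kepler's third law T² = 4π²r³/μ at r = 27500 km, T = 38.5 hours = 38.5 × 3600 s = 1.386×10^5 s: μ = 4π²r³/T² = 42739.7 km³/s².
Transfer-ellipse semi-major axis a_t = (r₁ + r₂)/2 = (4350 + 27500)/2 = 15925 km.
On the circular orbit at r = 4350 km, v_c = √(μ/r) = 3.13452 km/s.
Vis-viva on the transfer ellipse at r = 4350 km gives v_t = √[μ(2/r − 1/a_t)] = 4.11906 km/s.
Δv₁ = |v_t − v_c| = |4.11906 − 3.13452| = 0.9845 km/s.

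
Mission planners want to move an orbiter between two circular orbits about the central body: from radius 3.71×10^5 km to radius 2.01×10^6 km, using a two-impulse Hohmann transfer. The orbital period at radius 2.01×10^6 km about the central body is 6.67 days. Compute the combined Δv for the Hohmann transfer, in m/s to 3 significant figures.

Δv = 25000 m/s

From Kepler's third law T² = 4π²r³/μ at r = 2.01×10^6 km, T = 6.67 days = 6.67 × 86400 s = 5.76288×10^5 s: μ = 4π²r³/T² = 9.65314×10^8 km³/s².
Transfer-ellipse semi-major axis a_t = (r₁ + r₂)/2 = (3.710×10^5 + 2.010×10^6)/2 = 1.1905×10^6 km.
Circular speed at r₁: v₁ = √(μ/r₁) = √(9.65314×10^8/3.710×10^5) = 51.01 km/s.
Transfer-orbit speed at r₁ (vis-viva): v_p = √[μ(2/r₁ − 1/a_t)] = 66.28 km/s.
First burn Δv₁ = |v_p − v₁| = 15.27 km/s.
At r₂, v₂ = √(μ/r₂) = 21.915 km/s.
Transfer-orbit speed at r₂: v_a = √[μ(2/r₂ − 1/a_t)] = 12.234 km/s.
Second burn Δv₂ = |v₂ − v_a| = 9.681 km/s.
Total Δv = Δv₁ + Δv₂ = 24.95 km/s.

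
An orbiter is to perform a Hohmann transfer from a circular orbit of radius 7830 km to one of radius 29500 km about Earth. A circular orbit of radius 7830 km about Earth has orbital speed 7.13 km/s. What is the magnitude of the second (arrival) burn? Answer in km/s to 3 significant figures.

From the circular-orbit relation v² = μ/r at r = 7830 km: μ = v²r = (7.13)² × 7830 = 3.98053×10^5 km³/s².
Semi-major axis of the transfer orbit: a_t = (7830 + 29500)/2 = 18665 km.
On the circular orbit at r = 29500 km, v_c = √(μ/r) = 3.673 km/s.
Vis-viva on the transfer ellipse at r = 29500 km gives v_t = √[μ(2/r − 1/a_t)] = 2.379 km/s.
Δv₂ = |v_t − v_c| = |2.379 − 3.673| = 1.294 km/s.

Δv₂ = 1.29 km/s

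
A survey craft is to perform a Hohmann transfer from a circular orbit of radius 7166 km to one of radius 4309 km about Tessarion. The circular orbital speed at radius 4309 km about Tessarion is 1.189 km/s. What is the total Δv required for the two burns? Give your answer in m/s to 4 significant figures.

From the circular-orbit relation v² = μ/r at r = 4309 km: μ = v²r = (1.189)² × 4309 = 6091.72 km³/s².
Semi-major axis of the transfer orbit: a_t = (7166 + 4309)/2 = 5737.5 km.
At r₁ the circular-orbit speed is v₁ = √(μ/r₁) = 0.9220 km/s.
Transfer-orbit speed at r₁ (vis-viva): v_a = √[μ(2/r₁ − 1/a_t)] = 0.7990 km/s.
First burn Δv₁ = |v_a − v₁| = 0.1230 km/s.
Circular speed at r₂: v₂ = √(μ/r₂) = 1.1890 km/s.
Transfer-orbit speed at r₂: v_p = √[μ(2/r₂ − 1/a_t)] = 1.3288 km/s.
Second burn Δv₂ = |v₂ − v_p| = 0.1398 km/s.
Total Δv = Δv₁ + Δv₂ = 0.2628 km/s.

Δv = 262.8 m/s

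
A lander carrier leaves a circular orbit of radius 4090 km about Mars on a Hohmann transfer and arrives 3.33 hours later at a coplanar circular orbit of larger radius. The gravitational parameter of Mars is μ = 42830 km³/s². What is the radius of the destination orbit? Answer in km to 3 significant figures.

r₂ = 13000 km

Transfer time t = 3.33 hours = 11988 s, and t = π√(a_t³/μ).
So a_t = (μ t²/π²)^(1/3) = (42830 × (11988)² / π²)^(1/3) = 8543.7 km.
Since a_t = (r₁ + r₂)/2, r₂ = 2a_t − r₁ = 2×8543.7 − 4090 = 12997.4 km.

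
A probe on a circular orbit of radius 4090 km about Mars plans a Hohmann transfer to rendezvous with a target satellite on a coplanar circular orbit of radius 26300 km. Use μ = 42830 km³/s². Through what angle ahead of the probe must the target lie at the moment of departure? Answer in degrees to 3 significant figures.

The Hohmann ellipse has a_t = (r₁ + r₂)/2 = 15195 km.
The half-period of the transfer ellipse is t = π√(a_t³/μ) = 28433 s.
The target's mean motion on its circular orbit is ω₂ = √(μ/r₂³) = 4.8522×10^-5 rad/s.
Angle swept by the target during transfer: ω₂·t = 1.3796 rad = 79.05°.
Arrival is 180° from departure on the ellipse, so φ = 180° − 79.05° = 101°.

φ = 101°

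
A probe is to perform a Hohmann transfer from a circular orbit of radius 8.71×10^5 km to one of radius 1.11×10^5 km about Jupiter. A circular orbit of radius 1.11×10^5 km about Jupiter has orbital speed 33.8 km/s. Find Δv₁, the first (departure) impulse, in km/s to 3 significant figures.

Δv₁ = 6.33 km/s

From the circular-orbit relation v² = μ/r at r = 1.11×10^5 km: μ = v²r = (33.8)² × 1.11×10^5 = 1.26811×10^8 km³/s².
Transfer-ellipse semi-major axis a_t = (r₁ + r₂)/2 = (8.710×10^5 + 1.110×10^5)/2 = 4.910×10^5 km.
On the circular orbit at r = 8.710×10^5 km, v_c = √(μ/r) = 12.066 km/s.
Transfer-orbit speed at the same r (vis-viva, a = a_t): v_t = √[μ(2/r − 1/a_t)] = 5.7371 km/s.
Δv₁ = |v_t − v_c| = |5.7371 − 12.066| = 6.329 km/s.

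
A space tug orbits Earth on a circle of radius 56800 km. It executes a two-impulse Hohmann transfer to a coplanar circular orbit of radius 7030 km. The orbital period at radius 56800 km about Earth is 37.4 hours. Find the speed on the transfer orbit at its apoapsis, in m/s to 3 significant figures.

From Kepler's third law T² = 4π²r³/μ at r = 56800 km, T = 37.4 hours = 37.4 × 3600 s = 1.3464×10^5 s: μ = 4π²r³/T² = 3.99077×10^5 km³/s².
The Hohmann ellipse has a_t = (r₁ + r₂)/2 = 31915 km.
The apoapsis of the transfer ellipse is at r = 56800 km.
Applying v² = μ(2/r − 1/a_t): v = 1.244 km/s.

v = 1240 m/s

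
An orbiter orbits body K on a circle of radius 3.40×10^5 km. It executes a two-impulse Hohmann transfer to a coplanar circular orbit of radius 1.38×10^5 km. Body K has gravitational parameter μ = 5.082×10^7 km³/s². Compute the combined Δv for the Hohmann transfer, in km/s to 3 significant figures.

Semi-major axis of the transfer orbit: a_t = (3.400×10^5 + 1.380×10^5)/2 = 2.390×10^5 km.
Circular speed at r₁: v₁ = √(μ/r₁) = √(5.082×10^7/3.400×10^5) = 12.226 km/s.
On the transfer ellipse at r₁, vis-viva gives v_a = √[μ(2/r₁ − 1/a_t)] = 9.2901 km/s.
First burn Δv₁ = |v_a − v₁| = 2.936 km/s.
Circular speed at r₂: v₂ = √(μ/r₂) = 19.19012 km/s.
Transfer-orbit speed at r₂: v_p = √[μ(2/r₂ − 1/a_t)] = 22.88855 km/s.
Second burn Δv₂ = |v₂ − v_p| = 3.698 km/s.
Δv = Δv₁ + Δv₂ = 2.936 + 3.698 = 6.634 km/s.

Δv = 6.63 km/s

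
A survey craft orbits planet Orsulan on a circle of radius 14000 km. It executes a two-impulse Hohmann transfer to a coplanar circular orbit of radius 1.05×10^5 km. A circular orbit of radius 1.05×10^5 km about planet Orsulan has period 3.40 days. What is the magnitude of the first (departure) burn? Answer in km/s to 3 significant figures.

From Kepler's third law T² = 4π²r³/μ at r = 1.05×10^5 km, T = 3.40 days = 3.40 × 86400 s = 2.9376×10^5 s: μ = 4π²r³/T² = 5.29593×10^5 km³/s².
Transfer-ellipse semi-major axis a_t = (r₁ + r₂)/2 = (14000 + 1.050×10^5)/2 = 59500 km.
On the circular orbit at r = 14000 km, v_c = √(μ/r) = 6.150 km/s.
Transfer-orbit speed at the same r (vis-viva, a = a_t): v_t = √[μ(2/r − 1/a_t)] = 8.170 km/s.
Δv₁ = |v_t − v_c| = |8.170 − 6.150| = 2.020 km/s.

Δv₁ = 2.02 km/s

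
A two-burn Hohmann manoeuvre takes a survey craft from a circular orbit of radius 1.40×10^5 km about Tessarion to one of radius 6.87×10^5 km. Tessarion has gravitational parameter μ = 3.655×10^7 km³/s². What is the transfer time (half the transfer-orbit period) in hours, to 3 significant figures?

Semi-major axis of the transfer orbit: a_t = (1.400×10^5 + 6.870×10^5)/2 = 4.135×10^5 km.
Half the transfer-orbit period gives t = π√(a_t³/μ) = 1.382×10^5 s.
Converting: 1.382×10^5 s ÷ 3600 s/hour = 38.4 hours.

t = 38.4 hours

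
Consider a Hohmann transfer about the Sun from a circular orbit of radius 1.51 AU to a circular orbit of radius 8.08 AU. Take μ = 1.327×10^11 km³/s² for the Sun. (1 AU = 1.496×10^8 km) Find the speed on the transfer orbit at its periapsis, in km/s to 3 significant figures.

In km: r₁ = 1.51 × 1.496×10^8 = 2.25896×10^8 km; r₂ = 8.08 × 1.496×10^8 = 1.208768×10^9 km.
Semi-major axis of the transfer orbit: a_t = (2.25896×10^8 + 1.208768×10^9)/2 = 7.17332×10^8 km.
At periapsis, r = 2.25896×10^8 km.
Applying v² = μ(2/r − 1/a_t): v = 31.46 km/s.

v = 31.5 km/s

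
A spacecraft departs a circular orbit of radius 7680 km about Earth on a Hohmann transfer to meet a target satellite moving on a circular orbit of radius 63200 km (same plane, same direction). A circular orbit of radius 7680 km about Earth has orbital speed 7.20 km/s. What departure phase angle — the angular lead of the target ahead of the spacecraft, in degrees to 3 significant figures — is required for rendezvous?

From the circular-orbit relation v² = μ/r at r = 7680 km: μ = v²r = (7.20)² × 7680 = 3.98131×10^5 km³/s².
The Hohmann ellipse has a_t = (r₁ + r₂)/2 = 35440 km.
Transfer time t = π√(a_t³/μ) = 33218.3 s.
The target's mean motion on its circular orbit is ω₂ = √(μ/r₂³) = 3.97134×10^-5 rad/s.
Angle swept by the target during transfer: ω₂·t = 1.31921 rad = 75.59°.
Arrival is 180° from departure on the ellipse, so φ = 180° − 75.59° = 104°.

φ = 104°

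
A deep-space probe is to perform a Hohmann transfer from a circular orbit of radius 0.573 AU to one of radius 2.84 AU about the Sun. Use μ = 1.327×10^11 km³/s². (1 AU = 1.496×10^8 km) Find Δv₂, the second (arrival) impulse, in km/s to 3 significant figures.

In km: r₁ = 0.573 × 1.496×10^8 = 8.57208×10^7 km; r₂ = 2.84 × 1.496×10^8 = 4.24864×10^8 km.
Transfer-ellipse semi-major axis a_t = (r₁ + r₂)/2 = (8.57208×10^7 + 4.24864×10^8)/2 = 2.552924×10^8 km.
On the circular orbit at r = 4.24864×10^8 km, v_c = √(μ/r) = 17.673 km/s.
Vis-viva on the transfer ellipse at r = 4.24864×10^8 km gives v_t = √[μ(2/r − 1/a_t)] = 10.241 km/s.
Δv₂ = |v_t − v_c| = |10.241 − 17.673| = 7.432 km/s.

Δv₂ = 7.43 km/s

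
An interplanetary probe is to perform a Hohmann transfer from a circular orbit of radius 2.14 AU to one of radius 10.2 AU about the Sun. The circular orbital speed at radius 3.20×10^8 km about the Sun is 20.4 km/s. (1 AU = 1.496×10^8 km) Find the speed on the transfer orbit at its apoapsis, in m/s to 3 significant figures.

From the circular-orbit relation v² = μ/r at r = 3.20×10^8 km: μ = v²r = (20.4)² × 3.20×10^8 = 1.33171×10^11 km³/s².
In km: r₁ = 2.14 × 1.496×10^8 = 3.20144×10^8 km; r₂ = 10.2 × 1.496×10^8 = 1.52592×10^9 km.
Semi-major axis of the transfer orbit: a_t = (3.20144×10^8 + 1.52592×10^9)/2 = 9.23032×10^8 km.
The apoapsis of the transfer ellipse is at r = 1.52592×10^9 km.
Applying v² = μ(2/r − 1/a_t): v = 5.502 km/s.

v = 5500 m/s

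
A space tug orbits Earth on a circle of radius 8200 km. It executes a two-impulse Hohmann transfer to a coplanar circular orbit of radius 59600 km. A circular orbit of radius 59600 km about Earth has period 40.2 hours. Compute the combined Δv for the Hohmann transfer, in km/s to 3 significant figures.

From Kepler's third law T² = 4π²r³/μ at r = 59600 km, T = 40.2 hours = 40.2 × 3600 s = 1.4472×10^5 s: μ = 4π²r³/T² = 3.99063×10^5 km³/s².
The Hohmann ellipse has a_t = (r₁ + r₂)/2 = 33900 km.
At r₁ the circular-orbit speed is v₁ = √(μ/r₁) = 6.976 km/s.
On the transfer ellipse at r₁, vis-viva equation gives v_p = √[μ(2/r₁ − 1/a_t)] = 9.250 km/s.
First burn Δv₁ = |v_p − v₁| = 2.274 km/s.
At r₂, v₂ = √(μ/r₂) = 2.588 km/s.
Transfer-orbit speed at r₂: v_a = √[μ(2/r₂ − 1/a_t)] = 1.273 km/s.
Second burn Δv₂ = |v₂ − v_a| = 1.315 km/s.
Total Δv = Δv₁ + Δv₂ = 3.589 km/s.

Δv = 3.59 km/s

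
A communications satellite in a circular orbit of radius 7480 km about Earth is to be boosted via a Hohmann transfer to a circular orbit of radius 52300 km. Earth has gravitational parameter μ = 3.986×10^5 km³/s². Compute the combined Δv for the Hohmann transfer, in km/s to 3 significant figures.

The Hohmann ellipse has a_t = (r₁ + r₂)/2 = 29890 km.
Circular speed at r₁: v₁ = √(μ/r₁) = √(3.986×10^5/7480) = 7.300 km/s.
Transfer-orbit speed at r₁ (vis-viva): v_p = √[μ(2/r₁ − 1/a_t)] = 9.656 km/s.
First burn Δv₁ = |v_p − v₁| = 2.356 km/s.
At r₂, v₂ = √(μ/r₂) = 2.761 km/s.
Transfer-orbit speed at r₂: v_a = √[μ(2/r₂ − 1/a_t)] = 1.381 km/s.
Second burn Δv₂ = |v₂ − v_a| = 1.380 km/s.
Total Δv = Δv₁ + Δv₂ = 3.736 km/s.

Δv = 3.74 km/s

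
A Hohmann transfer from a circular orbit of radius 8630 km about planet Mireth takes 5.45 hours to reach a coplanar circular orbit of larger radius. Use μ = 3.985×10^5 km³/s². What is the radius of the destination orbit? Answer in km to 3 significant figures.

Transfer time t = 5.45 hours = 19620 s, and t = π√(a_t³/μ).
So a_t = (μ t²/π²)^(1/3) = (3.985×10^5 × (19620)² / π²)^(1/3) = 24956 km.
Since a_t = (r₁ + r₂)/2, r₂ = 2a_t − r₁ = 2×24956 − 8630 = 41282 km.

r₂ = 41300 km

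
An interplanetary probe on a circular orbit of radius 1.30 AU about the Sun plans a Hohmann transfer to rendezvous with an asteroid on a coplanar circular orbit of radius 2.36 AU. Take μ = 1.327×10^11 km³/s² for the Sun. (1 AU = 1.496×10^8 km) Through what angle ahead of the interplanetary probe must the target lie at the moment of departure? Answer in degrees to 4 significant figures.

In km: r₁ = 1.30 × 1.496×10^8 = 1.9448×10^8 km; r₂ = 2.36 × 1.496×10^8 = 3.53056×10^8 km.
The Hohmann ellipse has a_t = (r₁ + r₂)/2 = 2.73768×10^8 km.
Transfer time t = π√(a_t³/μ) = 3.90651×10^7 s.
The target's mean motion on its circular orbit is ω₂ = √(μ/r₂³) = 5.49124×10^-8 rad/s.
Angle swept by the target during transfer: ω₂·t = 2.1452 rad = 122.91°.
Arrival is 180° from departure on the ellipse, so φ = 180° − 122.91° = 57.09°.

φ = 57.09°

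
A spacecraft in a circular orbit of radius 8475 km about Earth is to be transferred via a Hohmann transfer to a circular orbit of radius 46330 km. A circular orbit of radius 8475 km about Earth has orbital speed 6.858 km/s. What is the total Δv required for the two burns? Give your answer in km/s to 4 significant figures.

From the circular-orbit relation v² = μ/r at r = 8475 km: μ = v²r = (6.858)² × 8475 = 3.98598×10^5 km³/s².
The Hohmann ellipse has a_t = (r₁ + r₂)/2 = 27402.5 km.
Circular speed at r₁: v₁ = √(μ/r₁) = √(3.98598×10^5/8475) = 6.858 km/s.
On the transfer ellipse at r₁, vis-viva gives v_p = √[μ(2/r₁ − 1/a_t)] = 8.917 km/s.
First burn Δv₁ = |v_p − v₁| = 2.059 km/s.
At r₂, v₂ = √(μ/r₂) = 2.933 km/s.
Transfer-orbit speed at r₂: v_a = √[μ(2/r₂ − 1/a_t)] = 1.631 km/s.
Second burn Δv₂ = |v₂ − v_a| = 1.302 km/s.
Δv = Δv₁ + Δv₂ = 2.059 + 1.302 = 3.361 km/s.

Δv = 3.361 km/s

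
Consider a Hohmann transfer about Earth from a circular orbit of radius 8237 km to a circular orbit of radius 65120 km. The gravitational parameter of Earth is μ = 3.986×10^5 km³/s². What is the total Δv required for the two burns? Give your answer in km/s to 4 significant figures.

Δv = 3.614 km/s

Semi-major axis of the transfer orbit: a_t = (8237 + 65120)/2 = 36678.5 km.
Circular speed at r₁: v₁ = √(μ/r₁) = √(3.986×10^5/8237) = 6.9564 km/s.
Transfer-orbit speed at r₁ (v² = μ(2/r − 1/a)): v_p = √[μ(2/r₁ − 1/a_t)] = 9.2691 km/s.
First burn Δv₁ = |v_p − v₁| = 2.3127 km/s.
At r₂, v₂ = √(μ/r₂) = 2.47407 km/s.
Transfer-orbit speed at r₂: v_a = √[μ(2/r₂ − 1/a_t)] = 1.17244 km/s.
Second burn Δv₂ = |v₂ − v_a| = 1.3016 km/s.
Δv = Δv₁ + Δv₂ = 2.3127 + 1.3016 = 3.614 km/s.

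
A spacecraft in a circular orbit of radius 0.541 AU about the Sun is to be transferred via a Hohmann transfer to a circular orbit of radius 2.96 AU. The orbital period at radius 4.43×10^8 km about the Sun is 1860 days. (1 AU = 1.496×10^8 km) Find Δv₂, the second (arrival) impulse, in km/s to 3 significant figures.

From Kepler's third law T² = 4π²r³/μ at r = 4.43×10^8 km, T = 1860 days = 1860 × 86400 s = 1.60704×10^8 s: μ = 4π²r³/T² = 1.32898×10^11 km³/s².
In km: r₁ = 0.541 × 1.496×10^8 = 8.09336×10^7 km; r₂ = 2.96 × 1.496×10^8 = 4.42816×10^8 km.
Semi-major axis of the transfer orbit: a_t = (8.09336×10^7 + 4.42816×10^8)/2 = 2.618748×10^8 km.
Circular speed at r = 4.42816×10^8 km: v_c = √(μ/r) = 17.324 km/s.
Transfer-orbit speed at the same r (vis-viva, a = a_t): v_t = √[μ(2/r − 1/a_t)] = 9.6309 km/s.
Δv₂ = |v_t − v_c| = |9.6309 − 17.324| = 7.693 km/s.

Δv₂ = 7.69 km/s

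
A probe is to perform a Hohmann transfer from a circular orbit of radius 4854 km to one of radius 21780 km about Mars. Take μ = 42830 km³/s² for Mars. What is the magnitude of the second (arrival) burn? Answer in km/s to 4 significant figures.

Δv₂ = 0.5557 km/s

Transfer-ellipse semi-major axis a_t = (r₁ + r₂)/2 = (4854 + 21780)/2 = 13317 km.
On the circular orbit at r = 21780 km, v_c = √(μ/r) = 1.4023 km/s.
Vis-viva on the transfer ellipse at r = 21780 km gives v_t = √[μ(2/r − 1/a_t)] = 0.84663 km/s.
Δv₂ = |v_t − v_c| = |0.84663 − 1.4023| = 0.5557 km/s.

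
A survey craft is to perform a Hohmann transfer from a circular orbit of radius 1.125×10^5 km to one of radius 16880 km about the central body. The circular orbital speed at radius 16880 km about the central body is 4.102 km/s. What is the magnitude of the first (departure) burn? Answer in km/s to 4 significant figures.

Δv₁ = 0.7773 km/s

From the circular-orbit relation v² = μ/r at r = 16880 km: μ = v²r = (4.102)² × 16880 = 2.84030×10^5 km³/s².
The Hohmann ellipse has a_t = (r₁ + r₂)/2 = 64690 km.
On the circular orbit at r = 1.125×10^5 km, v_c = √(μ/r) = 1.589 km/s.
Transfer-orbit speed at the same r (vis-viva, a = a_t): v_t = √[μ(2/r − 1/a_t)] = 0.8117 km/s.
Δv₁ = |v_t − v_c| = |0.8117 − 1.589| = 0.7773 km/s.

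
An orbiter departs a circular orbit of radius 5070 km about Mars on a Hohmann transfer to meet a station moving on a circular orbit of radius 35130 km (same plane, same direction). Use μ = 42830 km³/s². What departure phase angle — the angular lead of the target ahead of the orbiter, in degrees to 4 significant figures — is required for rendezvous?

Transfer-ellipse semi-major axis a_t = (r₁ + r₂)/2 = (5070 + 35130)/2 = 20100 km.
The half-period of the transfer ellipse is t = π√(a_t³/μ) = 43258 s.
Target angular speed ω₂ = √(μ/r₂³) = 3.1431×10^-5 rad/s.
Angle swept by the target during transfer: ω₂·t = 1.3596 rad = 77.90°.
The orbiter traverses 180° on the transfer ellipse, so the target must lead by 180° − 77.90° = 102.1°.

φ = 102.1°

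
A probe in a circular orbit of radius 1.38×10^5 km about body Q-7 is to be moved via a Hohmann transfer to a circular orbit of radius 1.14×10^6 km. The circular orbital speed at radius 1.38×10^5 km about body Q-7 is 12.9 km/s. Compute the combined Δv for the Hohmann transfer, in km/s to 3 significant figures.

From the circular-orbit relation v² = μ/r at r = 1.38×10^5 km: μ = v²r = (12.9)² × 1.38×10^5 = 2.29646×10^7 km³/s².
The Hohmann ellipse has a_t = (r₁ + r₂)/2 = 6.390×10^5 km.
Circular speed at r₁: v₁ = √(μ/r₁) = √(2.29646×10^7/1.380×10^5) = 12.9000 km/s.
On the transfer ellipse at r₁, v² = μ(2/r − 1/a) gives v_p = √[μ(2/r₁ − 1/a_t)] = 17.2303 km/s.
First burn Δv₁ = |v_p − v₁| = 4.3303 km/s.
Circular speed at r₂: v₂ = √(μ/r₂) = 4.48825 km/s.
Transfer-orbit speed at r₂: v_a = √[μ(2/r₂ − 1/a_t)] = 2.08577 km/s.
Second burn Δv₂ = |v₂ − v_a| = 2.4025 km/s.
Total Δv = Δv₁ + Δv₂ = 6.733 km/s.

Δv = 6.73 km/s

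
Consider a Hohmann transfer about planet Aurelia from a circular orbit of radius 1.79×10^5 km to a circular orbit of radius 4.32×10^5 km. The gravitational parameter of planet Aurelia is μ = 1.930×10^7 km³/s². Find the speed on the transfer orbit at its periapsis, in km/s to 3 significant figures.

The Hohmann ellipse has a_t = (r₁ + r₂)/2 = 3.055×10^5 km.
At periapsis, r = 1.790×10^5 km.
Applying v² = μ(2/r − 1/a_t): v = 12.35 km/s.

v = 12.3 km/s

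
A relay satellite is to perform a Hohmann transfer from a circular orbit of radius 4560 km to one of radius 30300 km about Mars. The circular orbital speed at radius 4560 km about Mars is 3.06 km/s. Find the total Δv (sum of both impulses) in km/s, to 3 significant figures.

From the circular-orbit relation v² = μ/r at r = 4560 km: μ = v²r = (3.06)² × 4560 = 42698.0 km³/s².
Transfer-ellipse semi-major axis a_t = (r₁ + r₂)/2 = (4560 + 30300)/2 = 17430 km.
At r₁ the circular-orbit speed is v₁ = √(μ/r₁) = 3.0600 km/s.
On the transfer ellipse at r₁, vis-viva gives v_p = √[μ(2/r₁ − 1/a_t)] = 4.0345 km/s.
First burn Δv₁ = |v_p − v₁| = 0.9745 km/s.
Circular speed at r₂: v₂ = √(μ/r₂) = 1.1871 km/s.
Transfer-orbit speed at r₂: v_a = √[μ(2/r₂ − 1/a_t)] = 0.60718 km/s.
Second burn Δv₂ = |v₂ − v_a| = 0.5799 km/s.
Δv = Δv₁ + Δv₂ = 0.9745 + 0.5799 = 1.554 km/s.

Δv = 1.55 km/s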